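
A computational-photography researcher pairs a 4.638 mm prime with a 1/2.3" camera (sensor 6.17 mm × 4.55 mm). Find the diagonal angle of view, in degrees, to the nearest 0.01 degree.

79.14°

Sensor diagonal = √(6.17² + 4.55²) = √58.7714 ≈ 7.6663 mm.
Angle of view α = 2·arctan(d/2f) with d = 7.6663 mm and f = 4.638 mm.
d/2f = 0.82646; arctan(0.82646) ≈ 39.5724°, so α ≈ 79.1448°.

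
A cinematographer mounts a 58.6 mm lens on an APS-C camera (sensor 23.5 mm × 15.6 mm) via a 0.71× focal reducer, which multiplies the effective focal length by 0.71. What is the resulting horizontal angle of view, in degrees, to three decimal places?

Effective focal length f = 58.6 × 0.71 = 41.606 mm.
α = 2·arctan(23.5 / (2 × 41.606)) = 2·arctan(0.28241) ≈ 31.5405°.

31.541°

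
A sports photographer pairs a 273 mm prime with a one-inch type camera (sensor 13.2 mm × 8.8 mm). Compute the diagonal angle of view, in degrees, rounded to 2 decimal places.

3.33°

Sensor diagonal = √(13.2² + 8.8²) = √251.6800 ≈ 15.8644 mm.
Angle of view α = 2·arctan(d/2f) with d = 15.8644 mm and f = 273 mm.
d/2f = 0.02906; arctan(0.02906) ≈ 1.6643°, so α ≈ 3.3286°.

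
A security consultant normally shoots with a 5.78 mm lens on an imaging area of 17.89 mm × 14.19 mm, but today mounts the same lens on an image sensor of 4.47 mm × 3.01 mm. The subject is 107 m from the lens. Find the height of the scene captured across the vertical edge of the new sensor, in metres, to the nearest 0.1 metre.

55.7 m

The focal length stays 5.78 mm; the relevant sensor dimension is now h = 3.01 mm. Object distance dₒ = 107 m = 107000 mm.
Thin-lens field height W = h·(dₒ − f)/f = 3.01 × (107000 − 5.78)/5.78 ≈ 55718.443 mm = 55.7184 m.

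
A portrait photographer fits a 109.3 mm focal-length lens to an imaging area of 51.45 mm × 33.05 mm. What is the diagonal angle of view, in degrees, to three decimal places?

Sensor diagonal = √(51.45² + 33.05²) = √3739.4050 ≈ 61.1507 mm.
Angle of view α = 2·arctan(d/2f) with d = 61.1507 mm and f = 109.3 mm.
d/2f = 0.27974; arctan(0.27974) ≈ 15.6283°, so α ≈ 31.2566°.

31.257°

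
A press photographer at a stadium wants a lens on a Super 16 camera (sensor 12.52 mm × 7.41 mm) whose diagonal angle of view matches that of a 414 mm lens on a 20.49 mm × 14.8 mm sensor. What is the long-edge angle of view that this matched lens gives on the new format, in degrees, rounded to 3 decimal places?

Sensor diagonal = √(20.49² + 14.8²) = √638.8801 ≈ 25.2761 mm.
Sensor diagonal = √(12.52² + 7.41²) = √211.6585 ≈ 14.5485 mm.
Equal diagonal AOV ⇒ f₂ = f₁ · 14.5485/25.2761 = 414 × 0.57558 ≈ 238.2915 mm.
Long-edge AOV on the new format = 2·arctan(12.52 / (2 × 238.2915)) = 2·arctan(0.02627) ≈ 3.0097°.

3.010°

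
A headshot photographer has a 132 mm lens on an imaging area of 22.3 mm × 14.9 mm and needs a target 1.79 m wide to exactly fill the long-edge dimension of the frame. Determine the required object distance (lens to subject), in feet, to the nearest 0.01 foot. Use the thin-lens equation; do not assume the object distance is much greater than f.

W: 1.79 m = 1790 mm.
Magnification m = w/W = dᵢ/dₒ; combined with 1/f = 1/dₒ + 1/dᵢ this gives dₒ = f·(1 + W/w).
dₒ = 132 mm × (1 + 1790/22.3) = 132 × 81.2691 ≈ 10727.516 mm = 10727.516/304.8 ft = 35.1953 ft.

35.20 ft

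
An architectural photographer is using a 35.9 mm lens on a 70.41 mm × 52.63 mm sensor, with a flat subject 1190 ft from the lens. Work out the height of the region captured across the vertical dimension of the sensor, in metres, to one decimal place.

dₒ: 1190 ft × 304.8 mm/ft = 362711.99 mm.
Similar triangles through the lens centre give W/dₒ = h/dᵢ; with 1/f = 1/dₒ + 1/dᵢ this gives W = h·(dₒ − f)/f.
W = 52.63 mm × (362712 − 35.9) / 35.9 = 52.63 × 10102.3980 ≈ 531689.207 mm = 531.689 m.

531.7 m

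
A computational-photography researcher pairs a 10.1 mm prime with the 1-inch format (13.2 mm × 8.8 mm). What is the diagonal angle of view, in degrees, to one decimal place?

Sensor diagonal = √(13.2² + 8.8²) = √251.6800 ≈ 15.8644 mm.
Angle of view α = 2·arctan(d/2f) with d = 15.8644 mm and f = 10.1 mm.
d/2f = 0.78537; arctan(0.78537) ≈ 38.1449°, so α ≈ 76.2899°.

76.3°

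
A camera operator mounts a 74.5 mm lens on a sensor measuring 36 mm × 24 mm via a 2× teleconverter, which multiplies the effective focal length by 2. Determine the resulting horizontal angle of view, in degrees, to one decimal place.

Effective focal length f = 74.5 × 2 = 149 mm.
α = 2·arctan(36 / (2 × 149)) = 2·arctan(0.12081) ≈ 13.7765°.

13.8°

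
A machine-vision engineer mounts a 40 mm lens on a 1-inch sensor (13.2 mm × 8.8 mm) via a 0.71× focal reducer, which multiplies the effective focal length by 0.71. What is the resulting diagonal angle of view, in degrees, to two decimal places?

31.21°

Effective focal length f = 40 × 0.71 = 28.4 mm.
Sensor diagonal = √(13.2² + 8.8²) = √251.6800 ≈ 15.8644 mm.
α = 2·arctan(15.864 / (2 × 28.4)) = 2·arctan(0.27930) ≈ 31.2104°.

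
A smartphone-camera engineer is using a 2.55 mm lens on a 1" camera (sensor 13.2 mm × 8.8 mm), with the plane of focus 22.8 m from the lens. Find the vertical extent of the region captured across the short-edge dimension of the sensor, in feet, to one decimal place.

dₒ: 22.8 m = 22800 mm.
Similar triangles through the lens centre give W/dₒ = h/dᵢ; with 1/f = 1/dₒ + 1/dᵢ this gives W = h·(dₒ − f)/f.
W = 8.8 mm × (22800 − 2.55) / 2.55 = 8.8 × 8940.1765 ≈ 78673.553 mm = 78673.553/304.8 ft = 258.115 ft.

258.1 ft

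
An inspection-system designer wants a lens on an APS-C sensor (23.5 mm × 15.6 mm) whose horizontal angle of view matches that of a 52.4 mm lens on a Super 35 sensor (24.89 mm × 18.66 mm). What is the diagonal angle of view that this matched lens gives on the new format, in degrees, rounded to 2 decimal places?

31.82°

Equal horizontal AOV ⇒ f₂ = f₁ · 23.5/24.89 = 52.4 × 0.94415 ≈ 49.4737 mm.
Sensor diagonal = √(23.5² + 15.6²) = √795.6100 ≈ 28.2066 mm.
Diagonal AOV on the new format = 2·arctan(28.2066 / (2 × 49.4737)) = 2·arctan(0.28507) ≈ 31.8221°.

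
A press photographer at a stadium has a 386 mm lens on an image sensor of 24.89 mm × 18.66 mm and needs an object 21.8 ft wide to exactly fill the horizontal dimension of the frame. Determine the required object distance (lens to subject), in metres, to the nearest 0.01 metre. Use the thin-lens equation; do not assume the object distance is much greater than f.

W: 21.8 ft × 304.8 mm/ft = 6644.64 mm.
Magnification m = w/W = dᵢ/dₒ; combined with 1/f = 1/dₒ + 1/dᵢ this gives dₒ = f·(1 + W/w).
dₒ = 386 mm × (1 + 6644.64/24.89) = 386 × 267.9602 ≈ 103432.644 mm = 103.433 m.

103.43 m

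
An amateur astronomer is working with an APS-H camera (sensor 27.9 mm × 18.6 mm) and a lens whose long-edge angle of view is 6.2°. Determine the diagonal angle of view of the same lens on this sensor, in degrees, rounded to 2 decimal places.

From the long-edge AOV: f = 27.9 / (2·tan(3.1°)) = 27.9 / 0.10832 ≈ 257.5794 mm.
Sensor diagonal = √(27.9² + 18.6²) = √1124.3700 ≈ 33.5316 mm.
Diagonal AOV = 2·arctan(33.5316 / (2 × 257.5794)) = 2·arctan(0.06509) ≈ 7.4482°.

7.45°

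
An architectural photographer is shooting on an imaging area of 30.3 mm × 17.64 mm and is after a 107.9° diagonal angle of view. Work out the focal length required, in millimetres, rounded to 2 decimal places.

12.76 mm

Sensor diagonal = √(30.3² + 17.64²) = √1229.2596 ≈ 35.0608 mm.
From α = 2·arctan(d/2f) we get f = d / (2·tan(α/2)).
With d = 35.0608 mm and α/2 = 53.95°, tan(α/2) ≈ 1.37386, so f ≈ 35.0608 / 2.74772 ≈ 12.7600 mm.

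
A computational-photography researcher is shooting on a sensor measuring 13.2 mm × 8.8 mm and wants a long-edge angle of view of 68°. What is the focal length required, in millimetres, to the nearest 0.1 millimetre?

9.8 mm

From α = 2·arctan(w/2f) we get f = w / (2·tan(α/2)).
With w = 13.2 mm and α/2 = 34°, tan(α/2) ≈ 0.67451, so f ≈ 13.2 / 1.34902 ≈ 9.7849 mm.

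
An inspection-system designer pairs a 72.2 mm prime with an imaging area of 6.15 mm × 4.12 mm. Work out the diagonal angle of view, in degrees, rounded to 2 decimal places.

5.87°

Sensor diagonal = √(6.15² + 4.12²) = √54.7969 ≈ 7.4025 mm.
Angle of view α = 2·arctan(d/2f) with d = 7.4025 mm and f = 72.2 mm.
d/2f = 0.05126; arctan(0.05126) ≈ 2.9346°, so α ≈ 5.8693°.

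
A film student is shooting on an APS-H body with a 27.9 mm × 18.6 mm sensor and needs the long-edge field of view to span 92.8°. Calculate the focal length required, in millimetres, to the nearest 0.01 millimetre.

13.28 mm

From α = 2·arctan(w/2f) we get f = w / (2·tan(α/2)).
With w = 27.9 mm and α/2 = 46.4°, tan(α/2) ≈ 1.05010, so f ≈ 27.9 / 2.10021 ≈ 13.2844 mm.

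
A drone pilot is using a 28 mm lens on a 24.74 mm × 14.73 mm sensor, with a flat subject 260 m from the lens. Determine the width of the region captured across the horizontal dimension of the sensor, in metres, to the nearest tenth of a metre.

dₒ: 260 m = 260000 mm.
Similar triangles through the lens centre give W/dₒ = w/dᵢ; with 1/f = 1/dₒ + 1/dᵢ this gives W = w·(dₒ − f)/f.
W = 24.74 mm × (260000 − 28) / 28 = 24.74 × 9284.7143 ≈ 229703.831 mm = 229.704 m.

229.7 m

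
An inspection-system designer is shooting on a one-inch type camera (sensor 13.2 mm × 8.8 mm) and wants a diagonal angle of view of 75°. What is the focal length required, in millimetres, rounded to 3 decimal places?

10.337 mm

Sensor diagonal = √(13.2² + 8.8²) = √251.6800 ≈ 15.8644 mm.
From α = 2·arctan(d/2f) we get f = d / (2·tan(α/2)).
With d = 15.8644 mm and α/2 = 37.5°, tan(α/2) ≈ 0.76733, so f ≈ 15.8644 / 1.53465 ≈ 10.3375 mm.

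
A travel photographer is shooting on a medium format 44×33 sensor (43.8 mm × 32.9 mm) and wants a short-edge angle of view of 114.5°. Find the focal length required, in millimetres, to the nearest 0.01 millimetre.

From α = 2·arctan(h/2f) we get f = h / (2·tan(α/2)).
With h = 32.9 mm and α/2 = 57.25°, tan(α/2) ≈ 1.55467, so f ≈ 32.9 / 3.10935 ≈ 10.5810 mm.

10.58 mm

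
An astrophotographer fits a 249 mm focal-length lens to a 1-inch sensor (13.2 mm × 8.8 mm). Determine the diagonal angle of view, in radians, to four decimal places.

Sensor diagonal = √(13.2² + 8.8²) = √251.6800 ≈ 15.8644 mm.
Angle of view α = 2·arctan(d/2f) with d = 15.8644 mm and f = 249 mm.
d/2f = 0.03186; arctan(0.03186) ≈ 0.0318 rad, so α ≈ 0.0637 rad.

0.0637 rad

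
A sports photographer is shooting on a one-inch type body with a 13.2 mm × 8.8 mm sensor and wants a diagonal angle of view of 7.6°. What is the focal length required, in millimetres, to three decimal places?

Sensor diagonal = √(13.2² + 8.8²) = √251.6800 ≈ 15.8644 mm.
From α = 2·arctan(d/2f) we get f = d / (2·tan(α/2)).
With d = 15.8644 mm and α/2 = 3.8°, tan(α/2) ≈ 0.06642, so f ≈ 15.8644 / 0.13284 ≈ 119.4252 mm.

119.425 mm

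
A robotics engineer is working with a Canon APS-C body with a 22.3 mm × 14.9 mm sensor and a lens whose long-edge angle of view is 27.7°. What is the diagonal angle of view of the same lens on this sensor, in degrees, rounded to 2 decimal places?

33.03°

From the long-edge AOV: f = 22.3 / (2·tan(13.85°)) = 22.3 / 0.49310 ≈ 45.2243 mm.
Sensor diagonal = √(22.3² + 14.9²) = √719.3000 ≈ 26.8198 mm.
Diagonal AOV = 2·arctan(26.8198 / (2 × 45.2243)) = 2·arctan(0.29652) ≈ 33.0323°.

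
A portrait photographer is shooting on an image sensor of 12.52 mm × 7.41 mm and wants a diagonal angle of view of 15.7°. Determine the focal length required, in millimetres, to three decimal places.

52.761 mm

Sensor diagonal = √(12.52² + 7.41²) = √211.6585 ≈ 14.5485 mm.
From α = 2·arctan(d/2f) we get f = d / (2·tan(α/2)).
With d = 14.5485 mm and α/2 = 7.85°, tan(α/2) ≈ 0.13787, so f ≈ 14.5485 / 0.27574 ≈ 52.7608 mm.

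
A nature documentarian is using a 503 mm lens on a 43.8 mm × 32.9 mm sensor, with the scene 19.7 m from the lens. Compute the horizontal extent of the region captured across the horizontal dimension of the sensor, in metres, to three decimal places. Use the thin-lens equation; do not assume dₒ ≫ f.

dₒ: 19.7 m = 19700 mm.
Similar triangles through the lens centre give W/dₒ = w/dᵢ; with 1/f = 1/dₒ + 1/dᵢ this gives W = w·(dₒ − f)/f.
W = 43.8 mm × (19700 − 503) / 503 = 43.8 × 38.1650 ≈ 1671.627 mm = 1.67163 m.

1.672 m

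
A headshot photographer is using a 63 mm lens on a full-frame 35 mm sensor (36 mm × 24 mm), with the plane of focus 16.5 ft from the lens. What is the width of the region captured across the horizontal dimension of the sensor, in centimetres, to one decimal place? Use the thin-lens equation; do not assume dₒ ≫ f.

dₒ: 16.5 ft × 304.8 mm/ft = 5029.20 mm.
Similar triangles through the lens centre give W/dₒ = w/dᵢ; with 1/f = 1/dₒ + 1/dᵢ this gives W = w·(dₒ − f)/f.
W = 36 mm × (5029.2 − 63) / 63 = 36 × 78.8286 ≈ 2837.828 mm = 283.783 cm.

283.8 cm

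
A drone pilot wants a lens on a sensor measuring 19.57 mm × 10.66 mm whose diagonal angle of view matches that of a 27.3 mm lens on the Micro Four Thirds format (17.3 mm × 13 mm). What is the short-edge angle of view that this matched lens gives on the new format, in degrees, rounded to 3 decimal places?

21.470°

Sensor diagonal = √(17.3² + 13²) = √468.2900 ≈ 21.6400 mm.
Sensor diagonal = √(19.57² + 10.66²) = √496.6205 ≈ 22.2850 mm.
Equal diagonal AOV ⇒ f₂ = f₁ · 22.2850/21.6400 = 27.3 × 1.02980 ≈ 28.1137 mm.
Short-edge AOV on the new format = 2·arctan(10.66 / (2 × 28.1137)) = 2·arctan(0.18959) ≈ 21.4703°.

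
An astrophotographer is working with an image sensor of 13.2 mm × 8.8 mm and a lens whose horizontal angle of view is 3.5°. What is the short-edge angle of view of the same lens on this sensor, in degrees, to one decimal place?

From the horizontal AOV: f = 13.2 / (2·tan(1.75°)) = 13.2 / 0.06111 ≈ 216.0197 mm.
Short-edge AOV = 2·arctan(8.8 / (2 × 216.0197)) = 2·arctan(0.02037) ≈ 2.3337°.

2.3°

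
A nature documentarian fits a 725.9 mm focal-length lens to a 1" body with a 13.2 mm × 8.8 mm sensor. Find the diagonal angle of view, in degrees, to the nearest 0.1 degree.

1.3°

Sensor diagonal = √(13.2² + 8.8²) = √251.6800 ≈ 15.8644 mm.
Angle of view α = 2·arctan(d/2f) with d = 15.8644 mm and f = 725.9 mm.
d/2f = 0.01093; arctan(0.01093) ≈ 0.6261°, so α ≈ 1.2521°.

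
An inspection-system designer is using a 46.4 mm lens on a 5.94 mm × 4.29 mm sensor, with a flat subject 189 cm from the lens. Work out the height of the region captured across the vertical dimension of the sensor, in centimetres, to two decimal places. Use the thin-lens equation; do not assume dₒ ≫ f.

17.05 cm

dₒ: 189 cm = 1890 mm.
Similar triangles through the lens centre give W/dₒ = h/dᵢ; with 1/f = 1/dₒ + 1/dᵢ this gives W = h·(dₒ − f)/f.
W = 4.29 mm × (1890 − 46.4) / 46.4 = 4.29 × 39.7328 ≈ 170.454 mm = 17.0454 cm.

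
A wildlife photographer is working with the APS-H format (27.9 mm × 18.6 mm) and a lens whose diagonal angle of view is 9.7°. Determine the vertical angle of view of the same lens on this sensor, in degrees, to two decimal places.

Sensor diagonal = √(27.9² + 18.6²) = √1124.3700 ≈ 33.5316 mm.
From the diagonal AOV: f = 33.5316 / (2·tan(4.85°)) = 33.5316 / 0.16970 ≈ 197.5907 mm.
Vertical AOV = 2·arctan(18.6 / (2 × 197.5907)) = 2·arctan(0.04707) ≈ 5.3895°.

5.39°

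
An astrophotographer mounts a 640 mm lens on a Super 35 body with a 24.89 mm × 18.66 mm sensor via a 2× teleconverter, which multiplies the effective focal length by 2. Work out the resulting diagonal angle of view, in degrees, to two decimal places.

1.39°

Effective focal length f = 640 × 2 = 1280 mm.
Sensor diagonal = √(24.89² + 18.66²) = √967.7077 ≈ 31.1080 mm.
α = 2·arctan(31.108 / (2 × 1280)) = 2·arctan(0.01215) ≈ 1.3924°.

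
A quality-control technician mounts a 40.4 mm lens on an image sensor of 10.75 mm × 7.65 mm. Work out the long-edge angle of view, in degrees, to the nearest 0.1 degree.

Angle of view α = 2·arctan(w/2f) with w = 10.75 mm and f = 40.4 mm.
w/2f = 0.13304; arctan(0.13304) ≈ 7.5784°, so α ≈ 15.1568°.

15.2°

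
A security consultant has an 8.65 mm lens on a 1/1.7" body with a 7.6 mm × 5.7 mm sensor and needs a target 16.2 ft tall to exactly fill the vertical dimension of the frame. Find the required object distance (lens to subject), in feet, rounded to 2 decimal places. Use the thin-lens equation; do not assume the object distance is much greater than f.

24.61 ft

W: 16.2 ft × 304.8 mm/ft = 4937.76 mm.
Magnification m = h/W = dᵢ/dₒ; combined with 1/f = 1/dₒ + 1/dᵢ this gives dₒ = f·(1 + W/h).
dₒ = 8.65 mm × (1 + 4937.76/5.7) = 8.65 × 867.2737 ≈ 7501.917 mm = 7501.917/304.8 ft = 24.6126 ft.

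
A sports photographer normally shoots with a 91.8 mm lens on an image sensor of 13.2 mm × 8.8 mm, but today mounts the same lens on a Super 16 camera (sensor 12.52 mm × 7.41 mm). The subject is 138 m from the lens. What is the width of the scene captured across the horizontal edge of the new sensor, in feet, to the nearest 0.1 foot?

The focal length stays 91.8 mm; the relevant sensor dimension is now w = 12.52 mm. Object distance dₒ = 138 m = 138000 mm.
Thin-lens field width W = w·(dₒ − f)/f = 12.52 × (138000 − 91.8)/91.8 ≈ 18808.395 mm = 18808.395/304.8 ft = 61.7073 ft.

61.7 ft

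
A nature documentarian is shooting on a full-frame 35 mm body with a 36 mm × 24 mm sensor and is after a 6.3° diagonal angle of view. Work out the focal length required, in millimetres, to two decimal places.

Sensor diagonal = √(36² + 24²) = √1872.0000 ≈ 43.2666 mm.
From α = 2·arctan(d/2f) we get f = d / (2·tan(α/2)).
With d = 43.2666 mm and α/2 = 3.15°, tan(α/2) ≈ 0.05503, so f ≈ 43.2666 / 0.11007 ≈ 393.0947 mm.

393.09 mm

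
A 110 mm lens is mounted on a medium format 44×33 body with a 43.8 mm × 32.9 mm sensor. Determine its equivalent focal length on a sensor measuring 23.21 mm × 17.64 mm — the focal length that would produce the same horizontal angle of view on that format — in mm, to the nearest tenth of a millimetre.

Equal angle of view means equal width/f ratio, so f₂ = f₁ · (width₂/width₁) = 110 × 23.21/43.8.
f₂ = 110 × 0.52991 ≈ 58.290 mm.

58.3 mm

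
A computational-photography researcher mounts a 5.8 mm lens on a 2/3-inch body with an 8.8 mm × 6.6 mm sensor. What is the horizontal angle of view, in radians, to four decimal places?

Angle of view α = 2·arctan(w/2f) with w = 8.8 mm and f = 5.8 mm.
w/2f = 0.75862; arctan(0.75862) ≈ 0.6490 rad, so α ≈ 1.2980 rad.

1.2980 rad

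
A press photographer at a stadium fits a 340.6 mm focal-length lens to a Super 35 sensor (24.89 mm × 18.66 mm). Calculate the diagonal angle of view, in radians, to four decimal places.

0.0913 rad

Sensor diagonal = √(24.89² + 18.66²) = √967.7077 ≈ 31.1080 mm.
Angle of view α = 2·arctan(d/2f) with d = 31.1080 mm and f = 340.6 mm.
d/2f = 0.04567; arctan(0.04567) ≈ 0.0456 rad, so α ≈ 0.0913 rad.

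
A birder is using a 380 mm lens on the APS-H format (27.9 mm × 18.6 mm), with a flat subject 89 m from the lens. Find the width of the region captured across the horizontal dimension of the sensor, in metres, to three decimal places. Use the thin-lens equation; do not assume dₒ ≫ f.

6.507 m

dₒ: 89 m = 89000 mm.
Similar triangles through the lens centre give W/dₒ = w/dᵢ; with 1/f = 1/dₒ + 1/dᵢ this gives W = w·(dₒ − f)/f.
W = 27.9 mm × (89000 − 380) / 380 = 27.9 × 233.2105 ≈ 6506.574 mm = 6.50657 m.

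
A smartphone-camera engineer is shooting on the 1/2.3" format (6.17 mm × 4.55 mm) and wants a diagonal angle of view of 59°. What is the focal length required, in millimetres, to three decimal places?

6.775 mm

Sensor diagonal = √(6.17² + 4.55²) = √58.7714 ≈ 7.6663 mm.
From α = 2·arctan(d/2f) we get f = d / (2·tan(α/2)).
With d = 7.6663 mm and α/2 = 29.5°, tan(α/2) ≈ 0.56577, so f ≈ 7.6663 / 1.13155 ≈ 6.7750 mm.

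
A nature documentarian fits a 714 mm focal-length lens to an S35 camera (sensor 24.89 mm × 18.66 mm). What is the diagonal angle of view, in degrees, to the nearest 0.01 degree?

Sensor diagonal = √(24.89² + 18.66²) = √967.7077 ≈ 31.1080 mm.
Angle of view α = 2·arctan(d/2f) with d = 31.1080 mm and f = 714 mm.
d/2f = 0.02178; arctan(0.02178) ≈ 1.2480°, so α ≈ 2.4959°.

2.50°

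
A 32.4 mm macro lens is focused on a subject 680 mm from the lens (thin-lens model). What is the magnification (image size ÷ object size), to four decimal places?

Thin lens: 1/f = 1/dₒ + 1/dᵢ → 1/dᵢ = 1/32.4 − 1/680 = 0.0293936 mm⁻¹, so dᵢ ≈ 34.0210 mm.
Magnification m = dᵢ/dₒ = 34.0210/680 ≈ 0.05003.

0.0500×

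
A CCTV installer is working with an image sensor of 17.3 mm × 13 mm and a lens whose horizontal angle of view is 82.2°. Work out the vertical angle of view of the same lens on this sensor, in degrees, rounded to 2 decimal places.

66.49°

From the horizontal AOV: f = 17.3 / (2·tan(41.1°)) = 17.3 / 1.74471 ≈ 9.9157 mm.
Vertical AOV = 2·arctan(13 / (2 × 9.9157)) = 2·arctan(0.65553) ≈ 66.4919°.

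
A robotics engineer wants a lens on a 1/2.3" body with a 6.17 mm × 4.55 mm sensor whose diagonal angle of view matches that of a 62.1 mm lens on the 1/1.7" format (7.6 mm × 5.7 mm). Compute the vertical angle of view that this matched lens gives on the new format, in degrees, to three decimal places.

5.199°

Sensor diagonal = √(7.6² + 5.7²) = √90.2500 ≈ 9.5000 mm.
Sensor diagonal = √(6.17² + 4.55²) = √58.7714 ≈ 7.6663 mm.
Equal diagonal AOV ⇒ f₂ = f₁ · 7.6663/9.5000 = 62.1 × 0.80697 ≈ 50.1131 mm.
Vertical AOV on the new format = 2·arctan(4.55 / (2 × 50.1131)) = 2·arctan(0.04540) ≈ 5.1986°.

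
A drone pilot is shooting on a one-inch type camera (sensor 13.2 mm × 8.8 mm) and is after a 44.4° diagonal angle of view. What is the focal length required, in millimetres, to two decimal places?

Sensor diagonal = √(13.2² + 8.8²) = √251.6800 ≈ 15.8644 mm.
From α = 2·arctan(d/2f) we get f = d / (2·tan(α/2)).
With d = 15.8644 mm and α/2 = 22.2°, tan(α/2) ≈ 0.40809, so f ≈ 15.8644 / 0.81618 ≈ 19.4373 mm.

19.44 mm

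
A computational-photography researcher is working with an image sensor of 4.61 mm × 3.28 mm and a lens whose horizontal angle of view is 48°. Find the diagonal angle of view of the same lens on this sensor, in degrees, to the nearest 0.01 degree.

57.31°

From the horizontal AOV: f = 4.61 / (2·tan(24°)) = 4.61 / 0.89046 ≈ 5.1771 mm.
Sensor diagonal = √(4.61² + 3.28²) = √32.0105 ≈ 5.6578 mm.
Diagonal AOV = 2·arctan(5.6578 / (2 × 5.1771)) = 2·arctan(0.54642) ≈ 57.3064°.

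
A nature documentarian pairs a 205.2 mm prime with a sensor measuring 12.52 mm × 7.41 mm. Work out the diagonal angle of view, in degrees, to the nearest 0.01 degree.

Sensor diagonal = √(12.52² + 7.41²) = √211.6585 ≈ 14.5485 mm.
Angle of view α = 2·arctan(d/2f) with d = 14.5485 mm and f = 205.2 mm.
d/2f = 0.03545; arctan(0.03545) ≈ 2.0303°, so α ≈ 4.0605°.

4.06°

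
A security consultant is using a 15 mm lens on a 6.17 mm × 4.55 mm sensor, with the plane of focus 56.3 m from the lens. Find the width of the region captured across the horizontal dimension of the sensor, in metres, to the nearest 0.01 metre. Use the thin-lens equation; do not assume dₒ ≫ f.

dₒ: 56.3 m = 56300 mm.
Similar triangles through the lens centre give W/dₒ = w/dᵢ; with 1/f = 1/dₒ + 1/dᵢ this gives W = w·(dₒ − f)/f.
W = 6.17 mm × (56300 − 15) / 15 = 6.17 × 3752.3333 ≈ 23151.897 mm = 23.1519 m.

23.15 m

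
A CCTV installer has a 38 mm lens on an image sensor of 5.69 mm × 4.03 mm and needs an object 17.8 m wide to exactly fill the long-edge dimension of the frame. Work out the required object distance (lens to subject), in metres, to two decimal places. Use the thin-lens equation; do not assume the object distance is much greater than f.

118.91 m

W: 17.8 m = 17800 mm.
Magnification m = w/W = dᵢ/dₒ; combined with 1/f = 1/dₒ + 1/dᵢ this gives dₒ = f·(1 + W/w).
dₒ = 38 mm × (1 + 17800/5.69) = 38 × 3129.2953 ≈ 118913.220 mm = 118.913 m.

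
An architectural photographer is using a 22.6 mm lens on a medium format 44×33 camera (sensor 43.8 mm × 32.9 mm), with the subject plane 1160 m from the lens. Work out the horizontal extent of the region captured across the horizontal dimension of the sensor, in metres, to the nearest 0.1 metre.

dₒ: 1160 m = 1.16e+06 mm.
Similar triangles through the lens centre give W/dₒ = w/dᵢ; with 1/f = 1/dₒ + 1/dᵢ this gives W = w·(dₒ − f)/f.
W = 43.8 mm × (1.16e+06 − 22.6) / 22.6 = 43.8 × 51326.4336 ≈ 2248097.793 mm = 2248.1 m.

2248.1 m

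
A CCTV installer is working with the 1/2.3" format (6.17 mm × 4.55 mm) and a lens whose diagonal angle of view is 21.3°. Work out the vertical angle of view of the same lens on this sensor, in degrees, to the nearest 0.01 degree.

12.74°

Sensor diagonal = √(6.17² + 4.55²) = √58.7714 ≈ 7.6663 mm.
From the diagonal AOV: f = 7.6663 / (2·tan(10.65°)) = 7.6663 / 0.37610 ≈ 20.3837 mm.
Vertical AOV = 2·arctan(4.55 / (2 × 20.3837)) = 2·arctan(0.11161) ≈ 12.7367°.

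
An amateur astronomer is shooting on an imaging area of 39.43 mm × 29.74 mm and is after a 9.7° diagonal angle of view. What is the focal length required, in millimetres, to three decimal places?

291.028 mm

Sensor diagonal = √(39.43² + 29.74²) = √2439.1925 ≈ 49.3882 mm.
From α = 2·arctan(d/2f) we get f = d / (2·tan(α/2)).
With d = 49.3882 mm and α/2 = 4.85°, tan(α/2) ≈ 0.08485, so f ≈ 49.3882 / 0.16970 ≈ 291.0281 mm.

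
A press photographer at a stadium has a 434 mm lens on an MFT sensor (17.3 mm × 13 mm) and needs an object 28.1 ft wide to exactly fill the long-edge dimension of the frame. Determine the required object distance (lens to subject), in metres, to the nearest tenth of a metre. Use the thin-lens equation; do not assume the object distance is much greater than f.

W: 28.1 ft × 304.8 mm/ft = 8564.88 mm.
Magnification m = w/W = dᵢ/dₒ; combined with 1/f = 1/dₒ + 1/dᵢ this gives dₒ = f·(1 + W/w).
dₒ = 434 mm × (1 + 8564.88/17.3) = 434 × 496.0798 ≈ 215298.613 mm = 215.299 m.

215.3 m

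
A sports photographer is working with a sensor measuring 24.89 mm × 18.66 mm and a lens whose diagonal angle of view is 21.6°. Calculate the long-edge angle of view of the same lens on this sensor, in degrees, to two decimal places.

Sensor diagonal = √(24.89² + 18.66²) = √967.7077 ≈ 31.1080 mm.
From the diagonal AOV: f = 31.1080 / (2·tan(10.8°)) = 31.1080 / 0.38152 ≈ 81.5369 mm.
Long-edge AOV = 2·arctan(24.89 / (2 × 81.5369)) = 2·arctan(0.15263) ≈ 17.3562°.

17.36°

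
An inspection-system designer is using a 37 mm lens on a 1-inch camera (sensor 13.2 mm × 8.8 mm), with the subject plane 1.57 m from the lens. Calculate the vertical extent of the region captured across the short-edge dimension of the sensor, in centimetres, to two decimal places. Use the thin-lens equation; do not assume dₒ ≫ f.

36.46 cm

dₒ: 1.57 m = 1570 mm.
Similar triangles through the lens centre give W/dₒ = h/dᵢ; with 1/f = 1/dₒ + 1/dᵢ this gives W = h·(dₒ − f)/f.
W = 8.8 mm × (1570 − 37) / 37 = 8.8 × 41.4324 ≈ 364.605 mm = 36.4605 cm.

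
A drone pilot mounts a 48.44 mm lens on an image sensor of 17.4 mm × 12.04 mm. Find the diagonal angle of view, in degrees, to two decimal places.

Sensor diagonal = √(17.4² + 12.04²) = √447.7216 ≈ 21.1594 mm.
Angle of view α = 2·arctan(d/2f) with d = 21.1594 mm and f = 48.44 mm.
d/2f = 0.21841; arctan(0.21841) ≈ 12.3204°, so α ≈ 24.6408°.

24.64°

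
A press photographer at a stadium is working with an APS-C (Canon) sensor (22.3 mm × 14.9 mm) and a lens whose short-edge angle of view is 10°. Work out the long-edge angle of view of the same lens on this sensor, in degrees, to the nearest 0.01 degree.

From the short-edge AOV: f = 14.9 / (2·tan(5°)) = 14.9 / 0.17498 ≈ 85.1539 mm.
Long-edge AOV = 2·arctan(22.3 / (2 × 85.1539)) = 2·arctan(0.13094) ≈ 14.9197°.

14.92°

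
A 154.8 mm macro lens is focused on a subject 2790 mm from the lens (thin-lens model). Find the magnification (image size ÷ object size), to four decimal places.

0.0587×

Thin lens: 1/f = 1/dₒ + 1/dᵢ → 1/dᵢ = 1/154.8 − 1/2790 = 0.0061015 mm⁻¹, so dᵢ ≈ 163.8934 mm.
Magnification m = dᵢ/dₒ = 163.8934/2790 ≈ 0.05874.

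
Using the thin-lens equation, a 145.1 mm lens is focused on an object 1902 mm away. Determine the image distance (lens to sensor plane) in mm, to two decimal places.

157.08 mm

1/dᵢ = 1/f − 1/dₒ = 1/145.1 − 1/1902 = 0.0063660 mm⁻¹.
dᵢ = 1/0.0063660 ≈ 157.0836 mm.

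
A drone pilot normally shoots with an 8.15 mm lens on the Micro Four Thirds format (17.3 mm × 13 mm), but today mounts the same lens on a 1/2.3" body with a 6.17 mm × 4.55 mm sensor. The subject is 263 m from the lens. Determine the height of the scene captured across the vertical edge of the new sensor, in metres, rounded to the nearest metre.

The focal length stays 8.15 mm; the relevant sensor dimension is now h = 4.55 mm. Object distance dₒ = 263 m = 263000 mm.
Thin-lens field height W = h·(dₒ − f)/f = 4.55 × (263000 − 8.15)/8.15 ≈ 146823.671 mm = 146.824 m.

147 m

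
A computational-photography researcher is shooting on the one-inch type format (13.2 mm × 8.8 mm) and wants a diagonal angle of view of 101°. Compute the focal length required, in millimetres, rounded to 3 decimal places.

6.539 mm

Sensor diagonal = √(13.2² + 8.8²) = √251.6800 ≈ 15.8644 mm.
From α = 2·arctan(d/2f) we get f = d / (2·tan(α/2)).
With d = 15.8644 mm and α/2 = 50.5°, tan(α/2) ≈ 1.21310, so f ≈ 15.8644 / 2.42619 ≈ 6.5388 mm.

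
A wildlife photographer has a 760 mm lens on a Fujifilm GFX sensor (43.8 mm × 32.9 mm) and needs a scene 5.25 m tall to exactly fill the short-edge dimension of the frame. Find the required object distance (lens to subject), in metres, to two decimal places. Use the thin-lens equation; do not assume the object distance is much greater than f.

W: 5.25 m = 5250 mm.
Magnification m = h/W = dᵢ/dₒ; combined with 1/f = 1/dₒ + 1/dᵢ this gives dₒ = f·(1 + W/h).
dₒ = 760 mm × (1 + 5250/32.9) = 760 × 160.5745 ≈ 122036.596 mm = 122.037 m.

122.04 m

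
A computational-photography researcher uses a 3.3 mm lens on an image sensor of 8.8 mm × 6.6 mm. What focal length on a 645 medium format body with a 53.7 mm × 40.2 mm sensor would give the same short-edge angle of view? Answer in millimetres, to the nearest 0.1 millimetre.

Equal angle of view means equal height/f ratio, so f₂ = f₁ · (height₂/height₁) = 3.3 × 40.2/6.6.
f₂ = 3.3 × 6.09091 ≈ 20.100 mm.

20.1 mm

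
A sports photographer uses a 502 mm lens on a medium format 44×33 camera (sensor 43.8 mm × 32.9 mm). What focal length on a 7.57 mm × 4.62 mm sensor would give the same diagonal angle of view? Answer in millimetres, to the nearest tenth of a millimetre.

81.3 mm

Sensor diagonal = √(43.8² + 32.9²) = √3000.8500 ≈ 54.7800 mm.
Sensor diagonal = √(7.57² + 4.62²) = √78.6493 ≈ 8.8684 mm.
Equal angle of view means equal diagonal/f ratio, so f₂ = f₁ · (diagonal₂/diagonal₁) = 502 × 8.8684/54.7800.
f₂ = 502 × 0.16189 ≈ 81.270 mm.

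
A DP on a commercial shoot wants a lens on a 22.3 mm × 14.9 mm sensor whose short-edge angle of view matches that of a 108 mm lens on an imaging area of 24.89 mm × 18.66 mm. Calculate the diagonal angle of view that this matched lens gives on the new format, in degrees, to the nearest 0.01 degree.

17.68°

Equal short-edge AOV ⇒ f₂ = f₁ · 14.9/18.66 = 108 × 0.79850 ≈ 86.2379 mm.
Sensor diagonal = √(22.3² + 14.9²) = √719.3000 ≈ 26.8198 mm.
Diagonal AOV on the new format = 2·arctan(26.8198 / (2 × 86.2379)) = 2·arctan(0.15550) ≈ 17.6773°.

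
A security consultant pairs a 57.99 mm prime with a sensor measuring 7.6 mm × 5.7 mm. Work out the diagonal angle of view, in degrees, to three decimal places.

Sensor diagonal = √(7.6² + 5.7²) = √90.2500 ≈ 9.5000 mm.
Angle of view α = 2·arctan(d/2f) with d = 9.5000 mm and f = 57.99 mm.
d/2f = 0.08191; arctan(0.08191) ≈ 4.6827°, so α ≈ 9.3654°.

9.365°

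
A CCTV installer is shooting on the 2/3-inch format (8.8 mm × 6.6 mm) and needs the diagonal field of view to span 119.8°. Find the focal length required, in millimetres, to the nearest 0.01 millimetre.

Sensor diagonal = √(8.8² + 6.6²) = √121.0000 ≈ 11.0000 mm.
From α = 2·arctan(d/2f) we get f = d / (2·tan(α/2)).
With d = 11.0000 mm and α/2 = 59.9°, tan(α/2) ≈ 1.72509, so f ≈ 11.0000 / 3.45018 ≈ 3.1882 mm.

3.19 mm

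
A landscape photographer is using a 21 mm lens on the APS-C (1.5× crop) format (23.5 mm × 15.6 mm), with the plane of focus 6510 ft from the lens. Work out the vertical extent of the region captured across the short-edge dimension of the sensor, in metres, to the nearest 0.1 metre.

1474.0 m

dₒ: 6510 ft × 304.8 mm/ft = 1984247.94 mm.
Similar triangles through the lens centre give W/dₒ = h/dᵢ; with 1/f = 1/dₒ + 1/dᵢ this gives W = h·(dₒ − f)/f.
W = 15.6 mm × (1.98425e+06 − 21) / 21 = 15.6 × 94486.9970 ≈ 1473997.153 mm = 1474 m.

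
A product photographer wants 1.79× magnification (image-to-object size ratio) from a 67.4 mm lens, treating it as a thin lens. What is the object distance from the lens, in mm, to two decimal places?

105.05 mm

With m = dᵢ/dₒ and 1/f = 1/dₒ + 1/dᵢ, substituting dᵢ = m·dₒ gives 1/f = (1 + 1/m)/dₒ, hence dₒ = f·(1 + 1/m).
dₒ = 67.4 × (1 + 1/1.79) = 67.4 × 1.55866 ≈ 105.054 mm.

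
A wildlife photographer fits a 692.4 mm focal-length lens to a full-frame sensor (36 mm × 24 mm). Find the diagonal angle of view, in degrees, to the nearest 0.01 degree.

Sensor diagonal = √(36² + 24²) = √1872.0000 ≈ 43.2666 mm.
Angle of view α = 2·arctan(d/2f) with d = 43.2666 mm and f = 692.4 mm.
d/2f = 0.03124; arctan(0.03124) ≈ 1.7896°, so α ≈ 3.5791°.

3.58°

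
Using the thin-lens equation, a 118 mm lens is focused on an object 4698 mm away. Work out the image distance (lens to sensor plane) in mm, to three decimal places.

121.040 mm

1/dᵢ = 1/f − 1/dₒ = 1/118 − 1/4698 = 0.0082617 mm⁻¹.
dᵢ = 1/0.0082617 ≈ 121.0402 mm.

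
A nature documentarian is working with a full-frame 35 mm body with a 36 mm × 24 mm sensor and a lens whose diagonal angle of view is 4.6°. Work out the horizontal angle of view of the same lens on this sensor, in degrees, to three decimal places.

Sensor diagonal = √(36² + 24²) = √1872.0000 ≈ 43.2666 mm.
From the diagonal AOV: f = 43.2666 / (2·tan(2.3°)) = 43.2666 / 0.08033 ≈ 538.6223 mm.
Horizontal AOV = 2·arctan(36 / (2 × 538.6223)) = 2·arctan(0.03342) ≈ 3.8281°.

3.828°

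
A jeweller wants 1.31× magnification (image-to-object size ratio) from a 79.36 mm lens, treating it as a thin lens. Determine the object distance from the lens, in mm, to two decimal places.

With m = dᵢ/dₒ and 1/f = 1/dₒ + 1/dᵢ, substituting dᵢ = m·dₒ gives 1/f = (1 + 1/m)/dₒ, hence dₒ = f·(1 + 1/m).
dₒ = 79.36 × (1 + 1/1.31) = 79.36 × 1.76336 ≈ 139.940 mm.

139.94 mm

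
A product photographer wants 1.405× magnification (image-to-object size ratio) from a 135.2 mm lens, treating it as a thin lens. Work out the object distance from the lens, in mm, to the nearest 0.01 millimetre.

With m = dᵢ/dₒ and 1/f = 1/dₒ + 1/dᵢ, substituting dᵢ = m·dₒ gives 1/f = (1 + 1/m)/dₒ, hence dₒ = f·(1 + 1/m).
dₒ = 135.2 × (1 + 1/1.405) = 135.2 × 1.71174 ≈ 231.428 mm.

231.43 mm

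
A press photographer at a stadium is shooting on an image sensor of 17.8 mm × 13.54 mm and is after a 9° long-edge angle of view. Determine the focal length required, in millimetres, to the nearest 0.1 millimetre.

113.1 mm

From α = 2·arctan(w/2f) we get f = w / (2·tan(α/2)).
With w = 17.8 mm and α/2 = 4.5°, tan(α/2) ≈ 0.07870, so f ≈ 17.8 / 0.15740 ≈ 113.0852 mm.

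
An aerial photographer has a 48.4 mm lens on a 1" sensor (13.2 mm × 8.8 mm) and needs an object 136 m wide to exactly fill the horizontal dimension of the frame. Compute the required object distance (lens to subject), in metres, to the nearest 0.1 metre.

W: 136 m = 136000 mm.
Magnification m = w/W = dᵢ/dₒ; combined with 1/f = 1/dₒ + 1/dᵢ this gives dₒ = f·(1 + W/w).
dₒ = 48.4 mm × (1 + 136000/13.2) = 48.4 × 10304.0303 ≈ 498715.067 mm = 498.715 m.

498.7 m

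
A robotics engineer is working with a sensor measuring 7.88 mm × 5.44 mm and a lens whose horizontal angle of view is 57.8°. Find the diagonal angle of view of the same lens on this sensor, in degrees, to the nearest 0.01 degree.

67.71°

From the horizontal AOV: f = 7.88 / (2·tan(28.9°)) = 7.88 / 1.10406 ≈ 7.1373 mm.
Sensor diagonal = √(7.88² + 5.44²) = √91.6880 ≈ 9.5754 mm.
Diagonal AOV = 2·arctan(9.5754 / (2 × 7.1373)) = 2·arctan(0.67080) ≈ 67.7073°.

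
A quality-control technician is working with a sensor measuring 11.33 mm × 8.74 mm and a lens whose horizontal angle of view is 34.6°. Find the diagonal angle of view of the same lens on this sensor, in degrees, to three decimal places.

From the horizontal AOV: f = 11.33 / (2·tan(17.3°)) = 11.33 / 0.62293 ≈ 18.1882 mm.
Sensor diagonal = √(11.33² + 8.74²) = √204.7565 ≈ 14.3093 mm.
Diagonal AOV = 2·arctan(14.3093 / (2 × 18.1882)) = 2·arctan(0.39337) ≈ 42.9461°.

42.946°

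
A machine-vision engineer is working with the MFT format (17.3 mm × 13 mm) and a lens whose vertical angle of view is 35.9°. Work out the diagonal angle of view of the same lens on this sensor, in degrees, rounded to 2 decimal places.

56.67°

From the vertical AOV: f = 13 / (2·tan(17.95°)) = 13 / 0.64791 ≈ 20.0645 mm.
Sensor diagonal = √(17.3² + 13²) = √468.2900 ≈ 21.6400 mm.
Diagonal AOV = 2·arctan(21.6400 / (2 × 20.0645)) = 2·arctan(0.53926) ≈ 56.6725°.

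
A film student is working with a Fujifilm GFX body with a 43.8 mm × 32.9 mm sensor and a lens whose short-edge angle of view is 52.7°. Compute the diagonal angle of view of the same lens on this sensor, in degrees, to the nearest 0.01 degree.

From the short-edge AOV: f = 32.9 / (2·tan(26.35°)) = 32.9 / 0.99063 ≈ 33.2110 mm.
Sensor diagonal = √(43.8² + 32.9²) = √3000.8500 ≈ 54.7800 mm.
Diagonal AOV = 2·arctan(54.7800 / (2 × 33.2110)) = 2·arctan(0.82473) ≈ 79.0266°.

79.03°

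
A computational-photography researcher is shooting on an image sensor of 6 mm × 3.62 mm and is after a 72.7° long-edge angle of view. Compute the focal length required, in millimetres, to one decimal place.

From α = 2·arctan(w/2f) we get f = w / (2·tan(α/2)).
With w = 6 mm and α/2 = 36.35°, tan(α/2) ≈ 0.73592, so f ≈ 6 / 1.47183 ≈ 4.0765 mm.

4.1 mm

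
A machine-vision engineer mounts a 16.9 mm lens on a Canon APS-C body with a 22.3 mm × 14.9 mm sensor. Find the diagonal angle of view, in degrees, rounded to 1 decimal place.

76.9°

Sensor diagonal = √(22.3² + 14.9²) = √719.3000 ≈ 26.8198 mm.
Angle of view α = 2·arctan(d/2f) with d = 26.8198 mm and f = 16.9 mm.
d/2f = 0.79348; arctan(0.79348) ≈ 38.4314°, so α ≈ 76.8629°.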